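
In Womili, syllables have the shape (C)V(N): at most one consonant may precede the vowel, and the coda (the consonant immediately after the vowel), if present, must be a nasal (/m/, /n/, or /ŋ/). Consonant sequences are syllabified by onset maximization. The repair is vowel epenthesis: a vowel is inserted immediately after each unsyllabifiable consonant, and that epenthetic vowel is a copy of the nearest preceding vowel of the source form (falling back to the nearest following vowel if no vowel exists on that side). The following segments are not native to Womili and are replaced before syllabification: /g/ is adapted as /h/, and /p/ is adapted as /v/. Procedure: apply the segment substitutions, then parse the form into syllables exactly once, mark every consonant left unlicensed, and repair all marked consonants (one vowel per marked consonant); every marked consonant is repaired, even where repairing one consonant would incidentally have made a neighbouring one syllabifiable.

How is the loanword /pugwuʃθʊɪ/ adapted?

vuhuwuʃuθʊɪ

Substitution: /p/ → /v/, /g/ → /h/, giving /vuhwuʃθʊɪ/.
Under (C)V(N), the unsyllabifiable consonants are /h/, /ʃ/ (only a nasal (/m/, /n/, or /ŋ/) is licensed in coda position; onsets are limited to one consonant).
Inserting the epenthetic vowel yields /h/ → /hu/, /ʃ/ → /ʃu/.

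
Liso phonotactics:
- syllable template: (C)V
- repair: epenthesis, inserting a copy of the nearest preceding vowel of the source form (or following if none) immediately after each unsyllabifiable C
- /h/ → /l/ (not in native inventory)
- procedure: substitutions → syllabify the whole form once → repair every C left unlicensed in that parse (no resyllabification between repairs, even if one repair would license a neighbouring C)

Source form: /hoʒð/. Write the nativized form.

Substitution: /h/ → /l/, giving /loʒð/.
Under (C)V, the unsyllabifiable consonants are /ʒ/, /ð/ (no codas are permitted; onsets are limited to one consonant).
Epenthesis after each stranded consonant: /ʒ/ → /ʒo/, /ð/ → /ðo/.

loʒoðo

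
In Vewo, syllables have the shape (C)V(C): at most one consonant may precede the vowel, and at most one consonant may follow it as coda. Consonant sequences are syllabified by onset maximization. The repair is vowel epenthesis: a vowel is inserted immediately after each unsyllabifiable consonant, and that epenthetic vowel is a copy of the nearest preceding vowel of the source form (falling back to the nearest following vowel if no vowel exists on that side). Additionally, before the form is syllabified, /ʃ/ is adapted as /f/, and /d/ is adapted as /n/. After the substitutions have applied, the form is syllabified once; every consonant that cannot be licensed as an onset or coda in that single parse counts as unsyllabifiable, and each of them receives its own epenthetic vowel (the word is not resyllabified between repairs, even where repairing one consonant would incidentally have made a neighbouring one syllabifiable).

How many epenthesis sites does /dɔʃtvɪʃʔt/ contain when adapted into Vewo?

3

After substitution the input is /nɔftvɪfʔt/.
The unsyllabifiable consonants are /t/, /ʔ/, /t/; each receives one epenthetic vowel.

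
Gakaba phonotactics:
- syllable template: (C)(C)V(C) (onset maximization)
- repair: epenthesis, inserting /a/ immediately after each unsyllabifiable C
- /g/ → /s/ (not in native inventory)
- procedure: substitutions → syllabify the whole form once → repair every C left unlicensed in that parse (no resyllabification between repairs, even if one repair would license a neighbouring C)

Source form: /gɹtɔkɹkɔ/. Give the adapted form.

Substitution: /g/ → /s/, giving /sɹtɔkɹkɔ/.
Under (C)(C)V(C), the unsyllabifiable consonants are /s/ (at most one coda consonant is licensed; onsets may contain at most 2 consonants).
Inserting the epenthetic vowel yields /s/ → /sa/.

saɹtɔkɹkɔ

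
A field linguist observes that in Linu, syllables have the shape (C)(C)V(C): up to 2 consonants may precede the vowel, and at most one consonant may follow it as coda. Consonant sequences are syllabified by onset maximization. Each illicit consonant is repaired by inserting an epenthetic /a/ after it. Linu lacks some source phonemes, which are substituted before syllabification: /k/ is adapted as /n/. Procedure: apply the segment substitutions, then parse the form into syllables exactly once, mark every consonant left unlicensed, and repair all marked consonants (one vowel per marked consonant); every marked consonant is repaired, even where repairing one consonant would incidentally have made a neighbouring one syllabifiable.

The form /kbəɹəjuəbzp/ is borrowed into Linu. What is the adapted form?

Substitution: /k/ → /n/, giving /nbəɹəjuəbzp/.
Under (C)(C)V(C), the unsyllabifiable consonants are /z/, /p/ (at most one coda consonant is licensed; onsets may contain at most 2 consonants).
Each unlicensed consonant becomes the onset of a new syllable: /z/ → /za/, /p/ → /pa/.

nbəɹəjuəbzapa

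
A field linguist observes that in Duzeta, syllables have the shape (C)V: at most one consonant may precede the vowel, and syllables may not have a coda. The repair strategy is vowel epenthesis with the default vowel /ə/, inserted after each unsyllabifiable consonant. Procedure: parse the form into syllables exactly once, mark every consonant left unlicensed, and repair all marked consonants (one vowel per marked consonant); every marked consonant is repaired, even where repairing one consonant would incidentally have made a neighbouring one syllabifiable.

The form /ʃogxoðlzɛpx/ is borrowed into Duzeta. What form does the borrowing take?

ʃogəxoðələzɛpəxə

The consonants /g/, /ð/, /l/, /p/, /x/ cannot be parsed into a legal (C)V syllable (no codas are permitted; onsets are limited to one consonant).
Inserting the epenthetic vowel yields /g/ → /gə/, /ð/ → /ðə/, /l/ → /lə/, /p/ → /pə/, /x/ → /xə/.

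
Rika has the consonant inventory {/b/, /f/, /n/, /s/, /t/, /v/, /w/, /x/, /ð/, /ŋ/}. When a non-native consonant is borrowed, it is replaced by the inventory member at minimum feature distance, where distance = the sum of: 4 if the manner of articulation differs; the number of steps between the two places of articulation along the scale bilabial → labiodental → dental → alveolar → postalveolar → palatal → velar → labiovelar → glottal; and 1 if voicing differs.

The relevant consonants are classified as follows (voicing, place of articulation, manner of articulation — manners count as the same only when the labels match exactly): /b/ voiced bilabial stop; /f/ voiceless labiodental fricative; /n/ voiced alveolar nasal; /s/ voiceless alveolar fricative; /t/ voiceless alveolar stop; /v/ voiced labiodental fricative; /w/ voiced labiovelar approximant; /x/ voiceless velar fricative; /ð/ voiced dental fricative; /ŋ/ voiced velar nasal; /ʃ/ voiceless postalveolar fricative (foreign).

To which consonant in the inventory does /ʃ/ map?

s

/s/ is closest: same manner (fricative), place distance 1 (postalveolar→alveolar), same voicing; total 1. Next closest is /x/ at distance 2.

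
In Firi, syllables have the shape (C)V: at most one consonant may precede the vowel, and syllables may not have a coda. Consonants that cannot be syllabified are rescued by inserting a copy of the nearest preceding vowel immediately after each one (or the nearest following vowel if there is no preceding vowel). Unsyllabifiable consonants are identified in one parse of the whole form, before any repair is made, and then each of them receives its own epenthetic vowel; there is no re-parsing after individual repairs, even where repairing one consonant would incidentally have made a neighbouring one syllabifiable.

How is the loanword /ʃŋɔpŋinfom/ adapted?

Syllabifying with onset maximization leaves /ʃ/, /p/, /n/, /m/ stranded (no codas are permitted; onsets are limited to one consonant).
Each unlicensed consonant becomes the onset of a new syllable: /ʃ/ → /ʃɔ/, /p/ → /pɔ/, /n/ → /ni/, /m/ → /mo/.

ʃɔŋɔpɔŋinifomo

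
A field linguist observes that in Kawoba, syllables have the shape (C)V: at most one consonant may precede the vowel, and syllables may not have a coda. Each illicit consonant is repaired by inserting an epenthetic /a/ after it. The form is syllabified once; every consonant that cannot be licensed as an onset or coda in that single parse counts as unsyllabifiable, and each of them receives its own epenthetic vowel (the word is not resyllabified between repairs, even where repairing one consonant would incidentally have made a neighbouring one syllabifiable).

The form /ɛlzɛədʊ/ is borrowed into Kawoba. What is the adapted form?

Under (C)V, the unsyllabifiable consonants are /l/ (no codas are permitted; onsets are limited to one consonant).
Inserting the epenthetic vowel yields /l/ → /la/.

ɛlazɛədʊ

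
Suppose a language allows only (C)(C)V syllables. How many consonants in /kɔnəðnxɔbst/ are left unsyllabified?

The consonants /ð/, /b/, /s/, /t/ cannot be parsed into a legal (C)(C)V syllable (no codas are permitted; onsets may contain at most 2 consonants).

4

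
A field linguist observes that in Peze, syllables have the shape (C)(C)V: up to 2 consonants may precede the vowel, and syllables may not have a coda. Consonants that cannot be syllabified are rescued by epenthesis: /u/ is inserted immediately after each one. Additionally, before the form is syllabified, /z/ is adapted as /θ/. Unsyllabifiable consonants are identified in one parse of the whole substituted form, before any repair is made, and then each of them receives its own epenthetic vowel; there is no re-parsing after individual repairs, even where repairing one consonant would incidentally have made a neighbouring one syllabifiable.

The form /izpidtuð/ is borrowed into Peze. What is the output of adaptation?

iθpidtuðu

Substitution: /z/ → /θ/, giving /iθpidtuð/.
Under (C)(C)V, the unsyllabifiable consonants are /ð/ (no codas are permitted; onsets may contain at most 2 consonants).
Inserting the epenthetic vowel yields /ð/ → /ðu/.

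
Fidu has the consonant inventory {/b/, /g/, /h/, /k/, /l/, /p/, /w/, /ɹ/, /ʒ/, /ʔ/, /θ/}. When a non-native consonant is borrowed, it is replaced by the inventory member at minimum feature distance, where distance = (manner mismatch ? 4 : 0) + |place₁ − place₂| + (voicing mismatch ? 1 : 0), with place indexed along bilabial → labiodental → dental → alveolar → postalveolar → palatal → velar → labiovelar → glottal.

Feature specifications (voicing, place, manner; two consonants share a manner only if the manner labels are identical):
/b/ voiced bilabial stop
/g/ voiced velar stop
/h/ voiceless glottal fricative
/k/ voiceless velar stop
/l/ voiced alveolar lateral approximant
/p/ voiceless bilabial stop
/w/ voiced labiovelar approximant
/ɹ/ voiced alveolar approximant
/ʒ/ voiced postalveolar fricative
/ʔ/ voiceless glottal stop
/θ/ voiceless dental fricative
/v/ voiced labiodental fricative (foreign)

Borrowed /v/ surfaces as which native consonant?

θ

/θ/ is closest: same manner (fricative), place distance 1 (labiodental→dental), voicing differs (+1); total 2. Next closest is /ʒ/ at distance 3.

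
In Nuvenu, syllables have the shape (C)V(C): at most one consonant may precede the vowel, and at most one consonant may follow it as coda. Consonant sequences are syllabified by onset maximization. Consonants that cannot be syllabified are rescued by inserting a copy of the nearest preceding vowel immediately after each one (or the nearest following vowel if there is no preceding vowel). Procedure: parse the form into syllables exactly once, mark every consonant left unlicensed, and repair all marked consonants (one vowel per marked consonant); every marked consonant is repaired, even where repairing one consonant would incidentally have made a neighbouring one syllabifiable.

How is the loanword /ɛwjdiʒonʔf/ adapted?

ɛwjɛdiʒonʔofo

The consonants /j/, /ʔ/, /f/ cannot be parsed into a legal (C)V(C) syllable (at most one coda consonant is licensed; onsets are limited to one consonant).
Epenthesis after each stranded consonant: /j/ → /jɛ/, /ʔ/ → /ʔo/, /f/ → /fo/.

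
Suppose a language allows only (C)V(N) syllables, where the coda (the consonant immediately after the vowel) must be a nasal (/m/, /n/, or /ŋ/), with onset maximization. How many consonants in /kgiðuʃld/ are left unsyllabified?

4

Under (C)V(N), the unsyllabifiable consonants are /k/, /ʃ/, /l/, /d/ (only a nasal (/m/, /n/, or /ŋ/) is licensed in coda position; onsets are limited to one consonant).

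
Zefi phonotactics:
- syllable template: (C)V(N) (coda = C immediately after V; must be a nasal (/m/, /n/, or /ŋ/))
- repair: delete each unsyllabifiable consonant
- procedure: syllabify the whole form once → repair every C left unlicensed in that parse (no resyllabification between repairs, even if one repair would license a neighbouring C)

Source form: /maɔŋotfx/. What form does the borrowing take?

Under (C)V(N), the unsyllabifiable consonants are /t/, /f/, /x/ (only a nasal (/m/, /n/, or /ŋ/) is licensed in coda position; onsets are limited to one consonant).
Each unlicensed consonant is deleted: /t/, /f/, /x/.

maɔŋo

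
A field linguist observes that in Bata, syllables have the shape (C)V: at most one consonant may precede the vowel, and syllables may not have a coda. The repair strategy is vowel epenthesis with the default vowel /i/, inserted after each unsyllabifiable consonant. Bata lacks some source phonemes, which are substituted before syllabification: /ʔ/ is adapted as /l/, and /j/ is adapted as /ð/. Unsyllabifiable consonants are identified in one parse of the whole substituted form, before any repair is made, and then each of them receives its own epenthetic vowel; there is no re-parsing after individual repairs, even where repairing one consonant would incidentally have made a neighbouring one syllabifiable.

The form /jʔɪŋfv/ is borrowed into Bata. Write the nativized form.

ðilɪŋifivi

Substitution: /j/ → /ð/, /ʔ/ → /l/, giving /ðlɪŋfv/.
Under (C)V, the unsyllabifiable consonants are /ð/, /ŋ/, /f/, /v/ (no codas are permitted; onsets are limited to one consonant).
Inserting the epenthetic vowel yields /ð/ → /ði/, /ŋ/ → /ŋi/, /f/ → /fi/, /v/ → /vi/.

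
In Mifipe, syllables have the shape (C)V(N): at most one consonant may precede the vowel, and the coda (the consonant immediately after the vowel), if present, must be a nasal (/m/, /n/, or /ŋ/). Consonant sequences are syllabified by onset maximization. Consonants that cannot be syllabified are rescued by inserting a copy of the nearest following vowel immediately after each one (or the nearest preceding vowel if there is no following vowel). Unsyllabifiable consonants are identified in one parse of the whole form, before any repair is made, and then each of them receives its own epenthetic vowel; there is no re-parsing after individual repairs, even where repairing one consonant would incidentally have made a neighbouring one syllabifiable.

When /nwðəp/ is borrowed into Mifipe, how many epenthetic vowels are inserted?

3

The unsyllabifiable consonants are /n/, /w/, /p/; each receives one epenthetic vowel.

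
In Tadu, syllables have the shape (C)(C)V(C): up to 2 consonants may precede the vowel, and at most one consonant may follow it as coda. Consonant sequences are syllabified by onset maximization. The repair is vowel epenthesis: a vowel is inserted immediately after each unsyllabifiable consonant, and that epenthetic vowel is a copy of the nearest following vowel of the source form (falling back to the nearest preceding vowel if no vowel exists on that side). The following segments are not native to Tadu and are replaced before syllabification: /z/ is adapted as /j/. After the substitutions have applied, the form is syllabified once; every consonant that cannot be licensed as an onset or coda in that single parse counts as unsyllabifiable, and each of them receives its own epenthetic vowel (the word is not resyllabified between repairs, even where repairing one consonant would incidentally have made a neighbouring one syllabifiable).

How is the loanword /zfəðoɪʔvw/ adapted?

Substitution: /z/ → /j/, giving /jfəðoɪʔvw/.
The consonants /v/, /w/ cannot be parsed into a legal (C)(C)V(C) syllable (at most one coda consonant is licensed; onsets may contain at most 2 consonants).
Inserting the epenthetic vowel yields /v/ → /vɪ/, /w/ → /wɪ/.

jfəðoɪʔvɪwɪ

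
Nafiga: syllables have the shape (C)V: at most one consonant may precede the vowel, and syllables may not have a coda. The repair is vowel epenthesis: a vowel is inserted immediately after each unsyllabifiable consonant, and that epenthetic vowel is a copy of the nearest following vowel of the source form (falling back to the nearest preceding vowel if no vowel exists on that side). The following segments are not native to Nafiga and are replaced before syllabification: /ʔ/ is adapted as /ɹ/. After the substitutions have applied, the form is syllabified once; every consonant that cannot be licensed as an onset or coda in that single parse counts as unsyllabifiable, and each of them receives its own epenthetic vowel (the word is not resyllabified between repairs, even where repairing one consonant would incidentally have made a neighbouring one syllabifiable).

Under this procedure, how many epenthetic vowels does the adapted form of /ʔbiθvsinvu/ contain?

4

After substitution the input is /ɹbiθvsinvu/.
The unsyllabifiable consonants are /ɹ/, /θ/, /v/, /n/; each receives one epenthetic vowel.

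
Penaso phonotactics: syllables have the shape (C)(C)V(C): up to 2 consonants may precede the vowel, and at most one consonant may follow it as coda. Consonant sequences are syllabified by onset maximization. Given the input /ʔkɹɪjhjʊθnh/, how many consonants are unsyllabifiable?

Under (C)(C)V(C), the unsyllabifiable consonants are /ʔ/, /n/, /h/ (at most one coda consonant is licensed; onsets may contain at most 2 consonants).

3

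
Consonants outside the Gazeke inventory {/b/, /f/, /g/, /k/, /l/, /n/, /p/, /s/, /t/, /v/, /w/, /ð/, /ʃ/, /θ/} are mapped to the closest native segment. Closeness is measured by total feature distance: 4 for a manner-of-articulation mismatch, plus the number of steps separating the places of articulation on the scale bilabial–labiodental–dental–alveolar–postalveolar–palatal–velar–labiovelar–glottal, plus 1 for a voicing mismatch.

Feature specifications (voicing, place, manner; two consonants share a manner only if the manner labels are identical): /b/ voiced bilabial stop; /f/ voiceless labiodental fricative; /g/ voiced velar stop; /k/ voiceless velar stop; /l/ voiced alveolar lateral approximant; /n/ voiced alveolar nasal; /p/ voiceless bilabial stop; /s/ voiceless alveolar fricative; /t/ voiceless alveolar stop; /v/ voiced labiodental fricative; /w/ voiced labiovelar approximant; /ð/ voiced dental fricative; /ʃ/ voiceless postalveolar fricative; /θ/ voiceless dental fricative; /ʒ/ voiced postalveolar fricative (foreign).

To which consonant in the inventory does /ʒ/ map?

/ʃ/ is closest: same manner (fricative), place distance 0 (postalveolar→postalveolar), voicing differs (+1); total 1. Next closest is /s/ at distance 2.

ʃ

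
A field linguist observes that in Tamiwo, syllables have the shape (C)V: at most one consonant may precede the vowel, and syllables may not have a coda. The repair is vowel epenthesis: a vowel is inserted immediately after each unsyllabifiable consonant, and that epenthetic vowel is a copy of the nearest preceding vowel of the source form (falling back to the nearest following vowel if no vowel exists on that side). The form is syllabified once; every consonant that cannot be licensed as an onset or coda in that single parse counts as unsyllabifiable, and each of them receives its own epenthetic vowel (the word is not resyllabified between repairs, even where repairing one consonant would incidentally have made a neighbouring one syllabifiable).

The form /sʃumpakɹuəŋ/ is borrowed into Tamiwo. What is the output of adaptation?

suʃumupakaɹuəŋə

The consonants /s/, /m/, /k/, /ŋ/ cannot be parsed into a legal (C)V syllable (no codas are permitted; onsets are limited to one consonant).
Inserting the epenthetic vowel yields /s/ → /su/, /m/ → /mu/, /k/ → /ka/, /ŋ/ → /ŋə/.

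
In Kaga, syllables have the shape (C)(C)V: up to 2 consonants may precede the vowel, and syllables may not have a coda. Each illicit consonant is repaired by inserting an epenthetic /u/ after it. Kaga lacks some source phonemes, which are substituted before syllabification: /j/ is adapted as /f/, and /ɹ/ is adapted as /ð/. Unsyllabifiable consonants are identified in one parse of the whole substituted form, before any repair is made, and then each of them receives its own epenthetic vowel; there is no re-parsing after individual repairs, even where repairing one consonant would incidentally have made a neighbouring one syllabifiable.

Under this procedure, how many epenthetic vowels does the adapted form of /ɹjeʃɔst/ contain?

2

After substitution the input is /ðfeʃɔst/.
The unsyllabifiable consonants are /s/, /t/; each receives one epenthetic vowel.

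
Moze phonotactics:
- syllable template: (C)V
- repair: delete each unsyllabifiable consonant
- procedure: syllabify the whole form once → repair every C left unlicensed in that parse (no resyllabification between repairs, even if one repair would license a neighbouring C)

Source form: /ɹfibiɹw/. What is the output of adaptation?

fibi

The consonants /ɹ/, /ɹ/, /w/ cannot be parsed into a legal (C)V syllable (no codas are permitted; onsets are limited to one consonant).
Deleting the stranded consonants removes /ɹ/, /ɹ/, /w/.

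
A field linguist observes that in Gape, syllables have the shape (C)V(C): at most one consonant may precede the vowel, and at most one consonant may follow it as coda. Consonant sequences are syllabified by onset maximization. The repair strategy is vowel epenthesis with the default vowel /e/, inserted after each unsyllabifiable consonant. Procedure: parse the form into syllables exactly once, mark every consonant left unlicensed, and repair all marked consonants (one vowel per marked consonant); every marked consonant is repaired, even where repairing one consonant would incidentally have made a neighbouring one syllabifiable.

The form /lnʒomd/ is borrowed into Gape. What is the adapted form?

leneʒomde

Syllabifying with onset maximization leaves /l/, /n/, /d/ stranded (at most one coda consonant is licensed; onsets are limited to one consonant).
Each unlicensed consonant becomes the onset of a new syllable: /l/ → /le/, /n/ → /ne/, /d/ → /de/.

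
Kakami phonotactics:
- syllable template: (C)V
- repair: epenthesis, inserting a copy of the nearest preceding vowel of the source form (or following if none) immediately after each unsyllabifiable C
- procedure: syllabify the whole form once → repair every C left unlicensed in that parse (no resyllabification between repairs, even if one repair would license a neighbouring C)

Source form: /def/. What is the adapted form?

Under (C)V, the unsyllabifiable consonants are /f/ (no codas are permitted; onsets are limited to one consonant).
Epenthesis after each stranded consonant: /f/ → /fe/.

defe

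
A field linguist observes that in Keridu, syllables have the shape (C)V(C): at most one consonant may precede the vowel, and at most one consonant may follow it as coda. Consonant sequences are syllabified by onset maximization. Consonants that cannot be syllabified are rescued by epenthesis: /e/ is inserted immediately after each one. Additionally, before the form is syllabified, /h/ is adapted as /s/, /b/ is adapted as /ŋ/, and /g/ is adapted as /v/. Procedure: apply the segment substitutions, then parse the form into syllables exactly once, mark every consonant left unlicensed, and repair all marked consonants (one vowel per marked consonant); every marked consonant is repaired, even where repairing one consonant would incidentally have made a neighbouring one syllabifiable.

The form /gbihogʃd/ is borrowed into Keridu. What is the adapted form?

Substitution: /g/ → /v/, /b/ → /ŋ/, /h/ → /s/, giving /vŋisovʃd/.
Under (C)V(C), the unsyllabifiable consonants are /v/, /ʃ/, /d/ (at most one coda consonant is licensed; onsets are limited to one consonant).
Each unlicensed consonant becomes the onset of a new syllable: /v/ → /ve/, /ʃ/ → /ʃe/, /d/ → /de/.

veŋisovʃede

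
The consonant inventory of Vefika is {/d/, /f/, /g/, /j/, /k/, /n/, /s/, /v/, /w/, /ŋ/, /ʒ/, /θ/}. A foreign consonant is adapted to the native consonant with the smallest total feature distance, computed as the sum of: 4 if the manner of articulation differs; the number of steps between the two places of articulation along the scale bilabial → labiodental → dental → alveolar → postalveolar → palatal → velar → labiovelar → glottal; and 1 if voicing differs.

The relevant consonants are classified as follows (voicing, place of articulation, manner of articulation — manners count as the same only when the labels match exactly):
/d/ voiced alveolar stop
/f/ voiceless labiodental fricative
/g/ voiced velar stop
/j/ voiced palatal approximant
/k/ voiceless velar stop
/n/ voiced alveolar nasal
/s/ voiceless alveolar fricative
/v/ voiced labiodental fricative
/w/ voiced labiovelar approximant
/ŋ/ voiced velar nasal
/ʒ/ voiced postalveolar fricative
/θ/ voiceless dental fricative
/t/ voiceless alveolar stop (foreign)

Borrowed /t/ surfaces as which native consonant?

/d/ is closest: same manner (stop), place distance 0 (alveolar→alveolar), voicing differs (+1); total 1. Next closest is /k/ at distance 3.

d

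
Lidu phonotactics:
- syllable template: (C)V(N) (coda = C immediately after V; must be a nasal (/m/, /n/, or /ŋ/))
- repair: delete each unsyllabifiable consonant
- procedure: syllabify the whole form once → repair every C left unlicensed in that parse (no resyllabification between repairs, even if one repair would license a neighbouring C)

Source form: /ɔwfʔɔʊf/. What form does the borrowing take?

Syllabifying with onset maximization leaves /w/, /f/, /f/ stranded (only a nasal (/m/, /n/, or /ŋ/) is licensed in coda position; onsets are limited to one consonant).
Each unlicensed consonant is deleted: /w/, /f/, /f/.

ɔʔɔʊ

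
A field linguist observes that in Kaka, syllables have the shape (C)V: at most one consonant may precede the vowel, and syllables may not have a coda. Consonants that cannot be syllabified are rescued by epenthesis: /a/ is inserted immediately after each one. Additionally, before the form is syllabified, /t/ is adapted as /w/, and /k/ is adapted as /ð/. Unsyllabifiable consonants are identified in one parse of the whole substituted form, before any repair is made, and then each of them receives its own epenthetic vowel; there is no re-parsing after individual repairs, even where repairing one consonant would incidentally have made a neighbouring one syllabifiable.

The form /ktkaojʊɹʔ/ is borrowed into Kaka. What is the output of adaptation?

Substitution: /k/ → /ð/, /t/ → /w/, giving /ðwðaojʊɹʔ/.
The consonants /ð/, /w/, /ɹ/, /ʔ/ cannot be parsed into a legal (C)V syllable (no codas are permitted; onsets are limited to one consonant).
Inserting the epenthetic vowel yields /ð/ → /ða/, /w/ → /wa/, /ɹ/ → /ɹa/, /ʔ/ → /ʔa/.

ðawaðaojʊɹaʔa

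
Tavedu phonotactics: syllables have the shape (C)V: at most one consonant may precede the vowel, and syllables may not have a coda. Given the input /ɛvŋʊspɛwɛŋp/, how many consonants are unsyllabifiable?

Under (C)V, the unsyllabifiable consonants are /v/, /s/, /ŋ/, /p/ (no codas are permitted; onsets are limited to one consonant).

4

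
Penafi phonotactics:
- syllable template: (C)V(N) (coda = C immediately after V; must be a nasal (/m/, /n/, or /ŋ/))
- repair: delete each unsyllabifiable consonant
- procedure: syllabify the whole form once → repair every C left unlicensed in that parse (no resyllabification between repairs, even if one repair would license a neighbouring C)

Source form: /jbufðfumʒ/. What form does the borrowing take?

Syllabifying with onset maximization leaves /j/, /f/, /ð/, /ʒ/ stranded (only a nasal (/m/, /n/, or /ŋ/) is licensed in coda position; onsets are limited to one consonant).
Deleting the stranded consonants removes /j/, /f/, /ð/, /ʒ/.

bufum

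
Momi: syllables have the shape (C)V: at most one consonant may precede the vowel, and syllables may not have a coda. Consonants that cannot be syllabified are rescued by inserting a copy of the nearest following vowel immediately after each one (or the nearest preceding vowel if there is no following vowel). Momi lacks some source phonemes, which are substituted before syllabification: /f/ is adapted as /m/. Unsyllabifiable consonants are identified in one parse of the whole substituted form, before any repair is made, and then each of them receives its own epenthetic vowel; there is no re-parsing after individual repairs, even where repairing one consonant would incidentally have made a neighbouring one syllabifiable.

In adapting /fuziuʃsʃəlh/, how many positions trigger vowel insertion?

4

After substitution the input is /muziuʃsʃəlh/.
The unsyllabifiable consonants are /ʃ/, /s/, /l/, /h/; each receives one epenthetic vowel.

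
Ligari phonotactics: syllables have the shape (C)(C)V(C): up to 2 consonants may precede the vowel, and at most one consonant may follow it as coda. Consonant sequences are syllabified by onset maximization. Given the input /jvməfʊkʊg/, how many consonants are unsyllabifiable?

Syllabifying with onset maximization leaves /j/ stranded (at most one coda consonant is licensed; onsets may contain at most 2 consonants).

1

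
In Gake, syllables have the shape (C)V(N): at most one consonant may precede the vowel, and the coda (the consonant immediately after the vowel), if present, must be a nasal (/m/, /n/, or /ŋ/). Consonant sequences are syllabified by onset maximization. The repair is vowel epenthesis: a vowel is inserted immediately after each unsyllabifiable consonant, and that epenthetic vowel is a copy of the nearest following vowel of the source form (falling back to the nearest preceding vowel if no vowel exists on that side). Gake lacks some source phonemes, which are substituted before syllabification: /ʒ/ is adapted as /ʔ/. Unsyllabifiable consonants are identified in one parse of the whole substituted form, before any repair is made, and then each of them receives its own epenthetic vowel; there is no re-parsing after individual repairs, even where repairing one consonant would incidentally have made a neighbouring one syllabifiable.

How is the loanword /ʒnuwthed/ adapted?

ʔunuwetehede

Substitution: /ʒ/ → /ʔ/, giving /ʔnuwthed/.
Syllabifying with onset maximization leaves /ʔ/, /w/, /t/, /d/ stranded (only a nasal (/m/, /n/, or /ŋ/) is licensed in coda position; onsets are limited to one consonant).
Each unlicensed consonant becomes the onset of a new syllable: /ʔ/ → /ʔu/, /w/ → /we/, /t/ → /te/, /d/ → /de/.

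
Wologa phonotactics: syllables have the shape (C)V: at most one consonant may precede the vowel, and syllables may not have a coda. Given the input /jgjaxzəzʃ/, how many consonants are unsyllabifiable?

The consonants /j/, /g/, /x/, /z/, /ʃ/ cannot be parsed into a legal (C)V syllable (no codas are permitted; onsets are limited to one consonant).

5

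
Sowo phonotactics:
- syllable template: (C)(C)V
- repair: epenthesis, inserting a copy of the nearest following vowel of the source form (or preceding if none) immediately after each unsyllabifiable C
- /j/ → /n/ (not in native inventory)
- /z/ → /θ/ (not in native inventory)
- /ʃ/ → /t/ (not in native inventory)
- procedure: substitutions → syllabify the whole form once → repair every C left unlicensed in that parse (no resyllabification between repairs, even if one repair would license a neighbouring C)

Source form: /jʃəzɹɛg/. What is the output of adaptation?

ntəθɹɛgɛ

Substitution: /j/ → /n/, /ʃ/ → /t/, /z/ → /θ/, giving /ntəθɹɛg/.
The consonants /g/ cannot be parsed into a legal (C)(C)V syllable (no codas are permitted; onsets may contain at most 2 consonants).
Epenthesis after each stranded consonant: /g/ → /gɛ/.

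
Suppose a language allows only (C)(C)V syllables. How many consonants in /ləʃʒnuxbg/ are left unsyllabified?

The consonants /ʃ/, /x/, /b/, /g/ cannot be parsed into a legal (C)(C)V syllable (no codas are permitted; onsets may contain at most 2 consonants).

4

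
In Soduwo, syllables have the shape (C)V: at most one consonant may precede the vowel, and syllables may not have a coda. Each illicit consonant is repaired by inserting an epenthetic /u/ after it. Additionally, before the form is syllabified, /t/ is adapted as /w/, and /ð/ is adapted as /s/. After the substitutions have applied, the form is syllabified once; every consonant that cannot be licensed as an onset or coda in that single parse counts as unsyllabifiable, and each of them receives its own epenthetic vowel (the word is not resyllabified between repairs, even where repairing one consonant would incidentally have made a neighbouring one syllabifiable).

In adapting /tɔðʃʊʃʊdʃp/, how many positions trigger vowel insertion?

After substitution the input is /wɔsʃʊʃʊdʃp/.
The unsyllabifiable consonants are /s/, /d/, /ʃ/, /p/; each receives one epenthetic vowel.

4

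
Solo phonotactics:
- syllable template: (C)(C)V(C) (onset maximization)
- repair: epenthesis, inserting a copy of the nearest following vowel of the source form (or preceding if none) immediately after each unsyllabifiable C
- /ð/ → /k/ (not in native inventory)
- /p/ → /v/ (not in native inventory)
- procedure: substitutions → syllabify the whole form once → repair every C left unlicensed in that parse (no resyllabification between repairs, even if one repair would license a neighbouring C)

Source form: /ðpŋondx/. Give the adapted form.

kovŋondoxo

Substitution: /ð/ → /k/, /p/ → /v/, giving /kvŋondx/.
Syllabifying with onset maximization leaves /k/, /d/, /x/ stranded (at most one coda consonant is licensed; onsets may contain at most 2 consonants).
Epenthesis after each stranded consonant: /k/ → /ko/, /d/ → /do/, /x/ → /xo/.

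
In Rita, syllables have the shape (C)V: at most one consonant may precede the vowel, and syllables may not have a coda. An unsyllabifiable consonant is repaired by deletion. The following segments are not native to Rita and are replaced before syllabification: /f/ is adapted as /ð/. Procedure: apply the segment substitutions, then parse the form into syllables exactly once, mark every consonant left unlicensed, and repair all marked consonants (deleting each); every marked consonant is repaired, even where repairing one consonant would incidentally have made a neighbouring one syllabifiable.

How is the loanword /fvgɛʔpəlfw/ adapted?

Substitution: /f/ → /ð/, giving /ðvgɛʔpəlðw/.
The consonants /ð/, /v/, /ʔ/, /l/, /ð/, /w/ cannot be parsed into a legal (C)V syllable (no codas are permitted; onsets are limited to one consonant).
Deletion applies to /ð/, /v/, /ʔ/, /l/, /ð/, /w/.

gɛpə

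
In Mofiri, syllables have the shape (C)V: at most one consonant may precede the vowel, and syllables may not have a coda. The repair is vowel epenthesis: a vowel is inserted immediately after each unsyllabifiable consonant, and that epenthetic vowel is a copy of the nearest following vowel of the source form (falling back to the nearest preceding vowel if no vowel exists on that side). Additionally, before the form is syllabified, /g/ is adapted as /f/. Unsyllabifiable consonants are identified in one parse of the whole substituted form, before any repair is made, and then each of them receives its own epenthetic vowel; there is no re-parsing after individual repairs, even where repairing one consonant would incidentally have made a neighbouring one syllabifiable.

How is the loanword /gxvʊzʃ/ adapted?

Substitution: /g/ → /f/, giving /fxvʊzʃ/.
The consonants /f/, /x/, /z/, /ʃ/ cannot be parsed into a legal (C)V syllable (no codas are permitted; onsets are limited to one consonant).
Inserting the epenthetic vowel yields /f/ → /fʊ/, /x/ → /xʊ/, /z/ → /zʊ/, /ʃ/ → /ʃʊ/.

fʊxʊvʊzʊʃʊ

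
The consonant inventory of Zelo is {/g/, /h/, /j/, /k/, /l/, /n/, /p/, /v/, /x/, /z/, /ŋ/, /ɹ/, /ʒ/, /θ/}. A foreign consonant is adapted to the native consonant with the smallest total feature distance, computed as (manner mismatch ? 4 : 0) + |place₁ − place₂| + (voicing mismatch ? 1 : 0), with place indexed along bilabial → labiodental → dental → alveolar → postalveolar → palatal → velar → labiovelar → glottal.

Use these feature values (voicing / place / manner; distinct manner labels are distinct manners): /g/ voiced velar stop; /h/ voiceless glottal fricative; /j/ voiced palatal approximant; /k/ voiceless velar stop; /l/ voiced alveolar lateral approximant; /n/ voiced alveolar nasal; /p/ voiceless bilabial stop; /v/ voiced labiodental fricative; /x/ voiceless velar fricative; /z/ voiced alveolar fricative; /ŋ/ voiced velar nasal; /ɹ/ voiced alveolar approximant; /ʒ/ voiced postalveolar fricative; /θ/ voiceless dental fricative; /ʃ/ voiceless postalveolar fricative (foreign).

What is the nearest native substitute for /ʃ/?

/ʒ/ is closest: same manner (fricative), place distance 0 (postalveolar→postalveolar), voicing differs (+1); total 1. Next closest is /x/ at distance 2.

ʒ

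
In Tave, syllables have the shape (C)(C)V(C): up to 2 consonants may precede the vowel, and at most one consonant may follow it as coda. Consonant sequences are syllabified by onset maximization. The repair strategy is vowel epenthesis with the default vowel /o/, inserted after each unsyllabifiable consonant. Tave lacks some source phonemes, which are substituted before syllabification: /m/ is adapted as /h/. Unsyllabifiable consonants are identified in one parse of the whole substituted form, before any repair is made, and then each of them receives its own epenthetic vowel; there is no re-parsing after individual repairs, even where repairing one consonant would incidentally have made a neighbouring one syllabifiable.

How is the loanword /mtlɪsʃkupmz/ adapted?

hotlɪsʃkuphozo

Substitution: /m/ → /h/, giving /htlɪsʃkuphz/.
The consonants /h/, /h/, /z/ cannot be parsed into a legal (C)(C)V(C) syllable (at most one coda consonant is licensed; onsets may contain at most 2 consonants).
Epenthesis after each stranded consonant: /h/ → /ho/, /h/ → /ho/, /z/ → /zo/.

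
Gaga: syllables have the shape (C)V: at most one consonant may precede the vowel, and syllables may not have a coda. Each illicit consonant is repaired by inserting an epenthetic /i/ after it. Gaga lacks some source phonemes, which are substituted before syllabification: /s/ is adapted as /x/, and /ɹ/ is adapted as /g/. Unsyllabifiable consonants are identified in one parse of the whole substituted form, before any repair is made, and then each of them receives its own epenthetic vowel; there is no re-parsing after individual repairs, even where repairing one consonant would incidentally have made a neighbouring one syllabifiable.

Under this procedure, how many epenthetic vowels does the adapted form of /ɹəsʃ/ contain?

After substitution the input is /gəxʃ/.
The unsyllabifiable consonants are /x/, /ʃ/; each receives one epenthetic vowel.

2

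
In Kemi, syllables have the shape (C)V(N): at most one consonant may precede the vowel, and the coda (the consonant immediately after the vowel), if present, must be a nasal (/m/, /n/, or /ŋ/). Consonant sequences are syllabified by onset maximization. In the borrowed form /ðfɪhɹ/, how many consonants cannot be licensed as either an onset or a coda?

Syllabifying with onset maximization leaves /ð/, /h/, /ɹ/ stranded (only a nasal (/m/, /n/, or /ŋ/) is licensed in coda position; onsets are limited to one consonant).

3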